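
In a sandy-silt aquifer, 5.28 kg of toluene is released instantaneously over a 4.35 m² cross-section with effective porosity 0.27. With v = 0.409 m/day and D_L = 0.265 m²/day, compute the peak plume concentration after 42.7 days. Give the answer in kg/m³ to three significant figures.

0.377 kg/m³

The peak of an instantaneous 1D plume sits at x = vt; there the Gaussian factor is 1 and C_max = M/(n_e·A·√(4πDt)), where n_e·A is the pore area the mass is dissolved in.
√(4πDt) = √(4π × 0.265 × 42.7) = 11.92 m, so C_max = 5.28/(0.27 × 4.35 × 11.92) = 0.377 kg/m³.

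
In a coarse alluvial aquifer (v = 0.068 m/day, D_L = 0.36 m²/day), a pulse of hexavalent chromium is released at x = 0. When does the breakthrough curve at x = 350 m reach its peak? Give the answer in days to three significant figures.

For the 1D instantaneous-source solution, setting ∂C/∂t = 0 at fixed x gives v²t² + 2Dt − x² = 0, so t = (√(D² + v²x²) − D)/v².
√(D² + v²x²) = √(0.36² + 0.068² × 350²) = 23.80; v² = 0.004624.
t = (23.80 − 0.36)/0.004624 = 5070 days (vs. the pure-advection estimate x/v = 5150 d).

5070 days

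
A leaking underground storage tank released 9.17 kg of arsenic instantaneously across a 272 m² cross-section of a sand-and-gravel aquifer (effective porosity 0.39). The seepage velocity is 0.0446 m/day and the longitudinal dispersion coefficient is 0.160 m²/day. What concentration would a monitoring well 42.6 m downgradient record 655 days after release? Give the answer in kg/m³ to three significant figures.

0.00155 kg/m³

For an instantaneous plane source, C(x,t) = M/(n_e·A·√(4πDt)) · exp(−(x−vt)²/(4Dt)), with n_e·A the pore (flow) area.
Plume center vt = 0.0446 × 655 = 29.213 m, so the well at 42.6 m is 13.387 m downgradient of the peak.
√(4πDt) = 36.29 m, giving peak height M/(n_e·A·√(4πDt)) = 9.17/(0.39 × 272 × 36.29) = 0.002382 kg/m³.
(x−vt)²/(4Dt) = (13.387)²/(4 × 0.160 × 655) = 0.4275; exp(−0.4275) = 0.6521.
C = 0.002382 × 0.6521 = 0.00155 kg/m³.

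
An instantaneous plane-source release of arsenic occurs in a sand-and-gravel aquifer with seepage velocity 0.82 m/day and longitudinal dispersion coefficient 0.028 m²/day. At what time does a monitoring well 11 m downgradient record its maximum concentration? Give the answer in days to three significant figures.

13.4 days

For the 1D instantaneous-source solution, setting ∂C/∂t = 0 at fixed x gives v²t² + 2Dt − x² = 0, so t = (√(D² + v²x²) − D)/v².
√(D² + v²x²) = √(0.028² + 0.82² × 11²) = 9.020; v² = 0.6724.
t = (9.020 − 0.028)/0.6724 = 13.4 days (vs. the pure-advection estimate x/v = 13.4 d).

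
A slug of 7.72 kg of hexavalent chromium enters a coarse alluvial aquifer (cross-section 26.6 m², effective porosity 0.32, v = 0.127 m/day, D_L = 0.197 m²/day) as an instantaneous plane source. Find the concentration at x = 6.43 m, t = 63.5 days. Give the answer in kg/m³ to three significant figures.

For an instantaneous plane source, C(x,t) = M/(n_e·A·√(4πDt)) · exp(−(x−vt)²/(4Dt)), with n_e·A the pore (flow) area.
Plume center vt = 0.127 × 63.5 = 8.0645 m, so the well at 6.43 m is 1.6345 m upgradient of the peak.
√(4πDt) = 12.54 m, giving peak height M/(n_e·A·√(4πDt)) = 7.72/(0.32 × 26.6 × 12.54) = 0.07232 kg/m³.
(x−vt)²/(4Dt) = (-1.6345)²/(4 × 0.197 × 63.5) = 0.05339; exp(−0.05339) = 0.9480.
C = 0.07232 × 0.9480 = 0.0686 kg/m³.

0.0686 kg/m³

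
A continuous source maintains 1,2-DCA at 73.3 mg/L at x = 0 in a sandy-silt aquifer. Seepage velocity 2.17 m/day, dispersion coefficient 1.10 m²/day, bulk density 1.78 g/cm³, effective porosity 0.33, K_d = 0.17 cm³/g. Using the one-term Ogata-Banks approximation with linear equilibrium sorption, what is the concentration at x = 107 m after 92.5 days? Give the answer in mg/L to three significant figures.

Retardation factor R = 1 + ρ_b·K_d/n = 1 + 1.78 × 0.17/0.33 = 1.917.
Sorption retards both mechanisms: v_R = v/R = 1.132 m/day, D_R = D/R = 0.5738 m²/day.
v_R·t = 1.132 × 92.5 = 104.71 m; 2√(D_R t) = 14.57 m; argument = (107 − 104.71)/14.57 = 0.1572.
C = C₀ × ½·erfc(0.1572) = 73.3 × 0.4120 = 30.2 mg/L.

30.2 mg/L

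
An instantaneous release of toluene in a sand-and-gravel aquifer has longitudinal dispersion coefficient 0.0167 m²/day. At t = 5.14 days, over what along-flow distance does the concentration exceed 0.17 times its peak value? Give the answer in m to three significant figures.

The plume is Gaussian with σ = √(2Dt) = √(2 × 0.0167 × 5.14) = 0.4143 m.
C/C_peak = exp(−Δx²/(2σ²)) = 0.17 ⇒ Δx = σ·√(−2 ln 0.17) = 0.4143 × 1.883 = 0.7801 m.
Width = 2Δx = 1.56 m.

1.56 m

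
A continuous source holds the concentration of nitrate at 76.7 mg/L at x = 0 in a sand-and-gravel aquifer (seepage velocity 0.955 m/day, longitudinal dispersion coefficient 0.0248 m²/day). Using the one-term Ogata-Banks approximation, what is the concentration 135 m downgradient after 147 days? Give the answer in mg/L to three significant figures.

74.9 mg/L

For a continuous step input, C/C₀ ≈ ½·erfc((x−vt)/(2√(Dt))).
vt = 0.955 × 147 = 140.385 m and 2√(Dt) = 2√(0.0248 × 147) = 3.819 m.
Argument (x−vt)/(2√(Dt)) = (135 − 140.385)/3.819 = -1.410; ½·erfc(-1.410) = 0.9769.
C = 76.7 × 0.9769 = 74.9 mg/L.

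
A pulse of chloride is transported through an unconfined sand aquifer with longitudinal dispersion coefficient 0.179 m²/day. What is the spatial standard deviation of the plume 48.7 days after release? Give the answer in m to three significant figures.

Dispersive spreading gives a Gaussian with σ² = 2Dt; advection only shifts the center.
σ = √(2 × 0.179 × 48.7) = 4.18 m.

4.18 m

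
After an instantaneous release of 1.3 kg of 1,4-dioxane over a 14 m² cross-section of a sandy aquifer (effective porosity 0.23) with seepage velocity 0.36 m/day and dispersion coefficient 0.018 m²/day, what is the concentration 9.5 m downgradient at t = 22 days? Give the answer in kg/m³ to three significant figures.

0.0374 kg/m³

For an instantaneous plane source, C(x,t) = M/(n_e·A·√(4πDt)) · exp(−(x−vt)²/(4Dt)), with n_e·A the pore (flow) area.
Plume center vt = 0.36 × 22 = 7.92 m, so the well at 9.5 m is 1.58 m downgradient of the peak.
√(4πDt) = 2.231 m, giving peak height M/(n_e·A·√(4πDt)) = 1.3/(0.23 × 14 × 2.231) = 0.1810 kg/m³.
(x−vt)²/(4Dt) = (1.58)²/(4 × 0.018 × 22) = 1.576; exp(−1.576) = 0.2068.
C = 0.1810 × 0.2068 = 0.0374 kg/m³.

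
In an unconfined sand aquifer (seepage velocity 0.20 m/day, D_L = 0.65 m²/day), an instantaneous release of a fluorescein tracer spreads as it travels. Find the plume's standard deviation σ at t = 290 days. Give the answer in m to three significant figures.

19.4 m

Dispersive spreading gives a Gaussian with σ² = 2Dt; advection only shifts the center.
σ = √(2 × 0.65 × 290) = 19.4 m.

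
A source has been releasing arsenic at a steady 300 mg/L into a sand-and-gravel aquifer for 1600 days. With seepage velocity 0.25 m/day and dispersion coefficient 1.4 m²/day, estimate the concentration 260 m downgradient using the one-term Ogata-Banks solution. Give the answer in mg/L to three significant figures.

For a continuous step input, C/C₀ ≈ ½·erfc((x−vt)/(2√(Dt))).
vt = 0.25 × 1600 = 400 m and 2√(Dt) = 2√(1.4 × 1600) = 94.66 m.
Argument (x−vt)/(2√(Dt)) = (260 − 400)/94.66 = -1.479; ½·erfc(-1.479) = 0.9818.
C = 300 × 0.9818 = 295 mg/L.

295 mg/L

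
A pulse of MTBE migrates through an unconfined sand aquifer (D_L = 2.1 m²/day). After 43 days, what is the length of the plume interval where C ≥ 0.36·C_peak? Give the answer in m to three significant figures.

The plume is Gaussian with σ = √(2Dt) = √(2 × 2.1 × 43) = 13.44 m.
C/C_peak = exp(−Δx²/(2σ²)) = 0.36 ⇒ Δx = σ·√(−2 ln 0.36) = 13.44 × 1.429 = 19.21 m.
Width = 2Δx = 38.4 m.

38.4 m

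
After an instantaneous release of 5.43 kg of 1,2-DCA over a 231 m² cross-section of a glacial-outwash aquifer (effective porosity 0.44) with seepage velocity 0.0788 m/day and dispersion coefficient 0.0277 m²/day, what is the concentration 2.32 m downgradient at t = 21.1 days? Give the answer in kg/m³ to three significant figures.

For an instantaneous plane source, C(x,t) = M/(n_e·A·√(4πDt)) · exp(−(x−vt)²/(4Dt)), with n_e·A the pore (flow) area.
Plume center vt = 0.0788 × 21.1 = 1.66268 m, so the well at 2.32 m is 0.65732 m downgradient of the peak.
√(4πDt) = 2.710 m, giving peak height M/(n_e·A·√(4πDt)) = 5.43/(0.44 × 231 × 2.710) = 0.01971 kg/m³.
(x−vt)²/(4Dt) = (0.65732)²/(4 × 0.0277 × 21.1) = 0.1848; exp(−0.1848) = 0.8313.
C = 0.01971 × 0.8313 = 0.0164 kg/m³.

0.0164 kg/m³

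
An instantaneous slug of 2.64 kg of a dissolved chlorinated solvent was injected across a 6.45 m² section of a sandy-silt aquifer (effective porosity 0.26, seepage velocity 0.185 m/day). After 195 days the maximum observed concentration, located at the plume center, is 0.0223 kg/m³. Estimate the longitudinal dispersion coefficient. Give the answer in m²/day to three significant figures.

2.03 m²/day

At the plume center C_max = M/(n_e·A·√(4πDt)), so D = M²/(4πt·(n_e·A·C_max)²).
n_e·A·C_max = 0.26 × 6.45 × 0.0223 = 0.03740 kg/m.
D = 2.64²/(4π × 195 × 0.03740²) = 2.03 m²/day.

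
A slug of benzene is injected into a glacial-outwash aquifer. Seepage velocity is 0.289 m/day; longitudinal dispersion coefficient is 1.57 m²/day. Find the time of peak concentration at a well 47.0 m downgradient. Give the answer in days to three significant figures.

For the 1D instantaneous-source solution, setting ∂C/∂t = 0 at fixed x gives v²t² + 2Dt − x² = 0, so t = (√(D² + v²x²) − D)/v².
√(D² + v²x²) = √(1.57² + 0.289² × 47.0²) = 13.67; v² = 0.083521.
t = (13.67 − 1.57)/0.083521 = 145 days (vs. the pure-advection estimate x/v = 163 d).

145 days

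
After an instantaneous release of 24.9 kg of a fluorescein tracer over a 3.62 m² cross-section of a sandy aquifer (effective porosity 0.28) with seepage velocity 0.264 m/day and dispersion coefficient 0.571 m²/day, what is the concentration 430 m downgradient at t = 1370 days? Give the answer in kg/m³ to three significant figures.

For an instantaneous plane source, C(x,t) = M/(n_e·A·√(4πDt)) · exp(−(x−vt)²/(4Dt)), with n_e·A the pore (flow) area.
Plume center vt = 0.264 × 1370 = 361.68 m, so the well at 430 m is 68.32 m downgradient of the peak.
√(4πDt) = 99.15 m, giving peak height M/(n_e·A·√(4πDt)) = 24.9/(0.28 × 3.62 × 99.15) = 0.2478 kg/m³.
(x−vt)²/(4Dt) = (68.32)²/(4 × 0.571 × 1370) = 1.492; exp(−1.492) = 0.2249.
C = 0.2478 × 0.2249 = 0.0557 kg/m³.

0.0557 kg/m³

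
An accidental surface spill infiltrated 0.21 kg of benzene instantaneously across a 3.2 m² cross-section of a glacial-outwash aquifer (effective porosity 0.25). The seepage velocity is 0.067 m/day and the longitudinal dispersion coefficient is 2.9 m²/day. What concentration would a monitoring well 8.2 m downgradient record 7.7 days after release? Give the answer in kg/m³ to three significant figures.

0.00809 kg/m³

For an instantaneous plane source, C(x,t) = M/(n_e·A·√(4πDt)) · exp(−(x−vt)²/(4Dt)), with n_e·A the pore (flow) area.
Plume center vt = 0.067 × 7.7 = 0.5159 m, so the well at 8.2 m is 7.6841 m downgradient of the peak.
√(4πDt) = 16.75 m, giving peak height M/(n_e·A·√(4πDt)) = 0.21/(0.25 × 3.2 × 16.75) = 0.01567 kg/m³.
(x−vt)²/(4Dt) = (7.6841)²/(4 × 2.9 × 7.7) = 0.6611; exp(−0.6611) = 0.5163.
C = 0.01567 × 0.5163 = 0.00809 kg/m³.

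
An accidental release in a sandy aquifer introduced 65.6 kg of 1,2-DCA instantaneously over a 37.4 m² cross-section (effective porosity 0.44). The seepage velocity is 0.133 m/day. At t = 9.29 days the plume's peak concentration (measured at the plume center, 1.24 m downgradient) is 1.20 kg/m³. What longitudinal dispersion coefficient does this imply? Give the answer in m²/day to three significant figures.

0.0945 m²/day

At the plume center C_max = M/(n_e·A·√(4πDt)), so D = M²/(4πt·(n_e·A·C_max)²).
n_e·A·C_max = 0.44 × 37.4 × 1.20 = 19.75 kg/m.
D = 65.6²/(4π × 9.29 × 19.75²) = 0.0945 m²/day.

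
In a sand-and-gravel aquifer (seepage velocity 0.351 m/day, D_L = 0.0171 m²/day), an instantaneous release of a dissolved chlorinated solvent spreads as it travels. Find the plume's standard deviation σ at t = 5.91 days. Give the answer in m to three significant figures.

0.450 m

Dispersive spreading gives a Gaussian with σ² = 2Dt; advection only shifts the center.
σ = √(2 × 0.0171 × 5.91) = 0.450 m.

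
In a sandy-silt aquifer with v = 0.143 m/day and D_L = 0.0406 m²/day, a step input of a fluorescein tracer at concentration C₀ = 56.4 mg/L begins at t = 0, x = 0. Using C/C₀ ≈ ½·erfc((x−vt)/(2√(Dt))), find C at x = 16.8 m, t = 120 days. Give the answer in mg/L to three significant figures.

30.8 mg/L

For a continuous step input, C/C₀ ≈ ½·erfc((x−vt)/(2√(Dt))).
vt = 0.143 × 120 = 17.16 m and 2√(Dt) = 2√(0.0406 × 120) = 4.415 m.
Argument (x−vt)/(2√(Dt)) = (16.8 − 17.16)/4.415 = -0.08154; ½·erfc(-0.08154) = 0.5459.
C = 56.4 × 0.5459 = 30.8 mg/L.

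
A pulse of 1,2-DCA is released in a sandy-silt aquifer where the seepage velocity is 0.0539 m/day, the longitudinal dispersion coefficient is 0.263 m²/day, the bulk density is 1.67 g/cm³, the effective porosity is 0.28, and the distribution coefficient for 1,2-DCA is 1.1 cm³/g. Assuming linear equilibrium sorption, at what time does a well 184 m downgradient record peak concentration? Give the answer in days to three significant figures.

25100 days

Retardation factor R = 1 + ρ_b·K_d/n = 1 + 1.67 × 1.1/0.28 = 7.561.
Sorption retards both mechanisms: v_R = v/R = 0.007129 m/day, D_R = D/R = 0.03478 m²/day.
Peak time from v_R²t² + 2D_R t − x² = 0: t = (√(D_R² + v_R²x²) − D_R)/v_R².
√(D_R² + v_R²x²) = √(0.03478² + 0.007129² × 184²) = 1.312; v_R² = 5.082e-05.
t = (1.312 − 0.03478)/5.082e-05 = 25100 days.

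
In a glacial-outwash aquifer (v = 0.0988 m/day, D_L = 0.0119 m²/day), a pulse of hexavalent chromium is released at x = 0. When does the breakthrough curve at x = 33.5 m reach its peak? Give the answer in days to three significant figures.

338 days

For the 1D instantaneous-source solution, setting ∂C/∂t = 0 at fixed x gives v²t² + 2Dt − x² = 0, so t = (√(D² + v²x²) − D)/v².
√(D² + v²x²) = √(0.0119² + 0.0988² × 33.5²) = 3.310; v² = 0.00976144.
t = (3.310 − 0.0119)/0.00976144 = 338 days (vs. the pure-advection estimate x/v = 339 d).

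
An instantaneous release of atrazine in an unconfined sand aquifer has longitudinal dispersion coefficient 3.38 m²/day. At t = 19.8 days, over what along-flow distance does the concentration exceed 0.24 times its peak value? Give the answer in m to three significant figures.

39.1 m

The plume is Gaussian with σ = √(2Dt) = √(2 × 3.38 × 19.8) = 11.57 m.
C/C_peak = exp(−Δx²/(2σ²)) = 0.24 ⇒ Δx = σ·√(−2 ln 0.24) = 11.57 × 1.689 = 19.54 m.
Width = 2Δx = 39.1 m.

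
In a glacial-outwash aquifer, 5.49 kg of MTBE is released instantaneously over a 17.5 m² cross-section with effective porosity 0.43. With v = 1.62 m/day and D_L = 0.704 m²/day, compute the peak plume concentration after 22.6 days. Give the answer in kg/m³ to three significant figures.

0.0516 kg/m³

The peak of an instantaneous 1D plume sits at x = vt; there the Gaussian factor is 1 and C_max = M/(n_e·A·√(4πDt)), where n_e·A is the pore area the mass is dissolved in.
√(4πDt) = √(4π × 0.704 × 22.6) = 14.14 m, so C_max = 5.49/(0.43 × 17.5 × 14.14) = 0.0516 kg/m³.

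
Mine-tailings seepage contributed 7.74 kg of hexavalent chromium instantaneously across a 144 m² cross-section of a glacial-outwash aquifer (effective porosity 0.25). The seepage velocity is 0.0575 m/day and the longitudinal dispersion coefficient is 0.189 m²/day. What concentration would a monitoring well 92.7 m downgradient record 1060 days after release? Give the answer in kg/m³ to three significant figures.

For an instantaneous plane source, C(x,t) = M/(n_e·A·√(4πDt)) · exp(−(x−vt)²/(4Dt)), with n_e·A the pore (flow) area.
Plume center vt = 0.0575 × 1060 = 60.95 m, so the well at 92.7 m is 31.75 m downgradient of the peak.
√(4πDt) = 50.18 m, giving peak height M/(n_e·A·√(4πDt)) = 7.74/(0.25 × 144 × 50.18) = 0.004285 kg/m³.
(x−vt)²/(4Dt) = (31.75)²/(4 × 0.189 × 1060) = 1.258; exp(−1.258) = 0.2842.
C = 0.004285 × 0.2842 = 0.00122 kg/m³.

0.00122 kg/m³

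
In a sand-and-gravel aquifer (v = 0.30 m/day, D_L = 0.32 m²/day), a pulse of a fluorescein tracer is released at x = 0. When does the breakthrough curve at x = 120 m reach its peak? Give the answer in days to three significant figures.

For the 1D instantaneous-source solution, setting ∂C/∂t = 0 at fixed x gives v²t² + 2Dt − x² = 0, so t = (√(D² + v²x²) − D)/v².
√(D² + v²x²) = √(0.32² + 0.30² × 120²) = 36.00; v² = 0.09.
t = (36.00 − 0.32)/0.09 = 396 days (vs. the pure-advection estimate x/v = 400 d).

396 days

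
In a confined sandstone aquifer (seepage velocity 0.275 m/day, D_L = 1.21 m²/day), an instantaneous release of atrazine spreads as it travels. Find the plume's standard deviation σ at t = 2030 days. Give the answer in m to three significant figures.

70.1 m

Dispersive spreading gives a Gaussian with σ² = 2Dt; advection only shifts the center.
σ = √(2 × 1.21 × 2030) = 70.1 m.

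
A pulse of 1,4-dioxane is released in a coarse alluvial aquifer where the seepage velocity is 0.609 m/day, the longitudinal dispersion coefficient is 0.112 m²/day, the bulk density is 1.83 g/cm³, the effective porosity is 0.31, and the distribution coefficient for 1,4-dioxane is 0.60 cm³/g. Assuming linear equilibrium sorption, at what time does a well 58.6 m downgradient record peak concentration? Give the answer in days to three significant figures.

Retardation factor R = 1 + ρ_b·K_d/n = 1 + 1.83 × 0.60/0.31 = 4.542.
Sorption retards both mechanisms: v_R = v/R = 0.1341 m/day, D_R = D/R = 0.02466 m²/day.
Peak time from v_R²t² + 2D_R t − x² = 0: t = (√(D_R² + v_R²x²) − D_R)/v_R².
√(D_R² + v_R²x²) = √(0.02466² + 0.1341² × 58.6²) = 7.858; v_R² = 0.01798.
t = (7.858 − 0.02466)/0.01798 = 436 days.

436 days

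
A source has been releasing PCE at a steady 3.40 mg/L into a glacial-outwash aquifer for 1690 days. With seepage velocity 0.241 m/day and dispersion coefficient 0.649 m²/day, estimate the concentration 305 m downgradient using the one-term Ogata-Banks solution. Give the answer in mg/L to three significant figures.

3.35 mg/L

For a continuous step input, C/C₀ ≈ ½·erfc((x−vt)/(2√(Dt))).
vt = 0.241 × 1690 = 407.29 m and 2√(Dt) = 2√(0.649 × 1690) = 66.24 m.
Argument (x−vt)/(2√(Dt)) = (305 − 407.29)/66.24 = -1.544; ½·erfc(-1.544) = 0.9855.
C = 3.40 × 0.9855 = 3.35 mg/L.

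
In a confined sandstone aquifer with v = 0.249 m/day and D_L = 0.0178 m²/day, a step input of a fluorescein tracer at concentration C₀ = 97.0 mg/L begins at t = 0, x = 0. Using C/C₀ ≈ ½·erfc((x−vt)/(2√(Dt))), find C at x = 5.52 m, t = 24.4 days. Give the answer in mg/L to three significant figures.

For a continuous step input, C/C₀ ≈ ½·erfc((x−vt)/(2√(Dt))).
vt = 0.249 × 24.4 = 6.0756 m and 2√(Dt) = 2√(0.0178 × 24.4) = 1.318 m.
Argument (x−vt)/(2√(Dt)) = (5.52 − 6.0756)/1.318 = -0.4215; ½·erfc(-0.4215) = 0.7244.
C = 97.0 × 0.7244 = 70.3 mg/L.

70.3 mg/L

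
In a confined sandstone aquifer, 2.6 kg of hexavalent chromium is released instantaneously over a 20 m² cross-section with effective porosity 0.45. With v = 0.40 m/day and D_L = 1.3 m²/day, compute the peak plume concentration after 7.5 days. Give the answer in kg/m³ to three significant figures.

The peak of an instantaneous 1D plume sits at x = vt; there the Gaussian factor is 1 and C_max = M/(n_e·A·√(4πDt)), where n_e·A is the pore area the mass is dissolved in.
√(4πDt) = √(4π × 1.3 × 7.5) = 11.07 m, so C_max = 2.6/(0.45 × 20 × 11.07) = 0.0261 kg/m³.

0.0261 kg/m³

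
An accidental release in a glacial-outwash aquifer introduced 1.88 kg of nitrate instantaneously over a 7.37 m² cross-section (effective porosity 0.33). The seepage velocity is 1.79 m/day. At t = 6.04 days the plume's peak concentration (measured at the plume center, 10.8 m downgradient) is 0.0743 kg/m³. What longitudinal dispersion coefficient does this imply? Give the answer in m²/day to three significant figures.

At the plume center C_max = M/(n_e·A·√(4πDt)), so D = M²/(4πt·(n_e·A·C_max)²).
n_e·A·C_max = 0.33 × 7.37 × 0.0743 = 0.1807 kg/m.
D = 1.88²/(4π × 6.04 × 0.1807²) = 1.43 m²/day.

1.43 m²/day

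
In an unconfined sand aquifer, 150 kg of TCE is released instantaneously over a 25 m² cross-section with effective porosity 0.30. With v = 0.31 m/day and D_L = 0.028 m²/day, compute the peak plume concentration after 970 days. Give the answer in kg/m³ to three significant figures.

The peak of an instantaneous 1D plume sits at x = vt; there the Gaussian factor is 1 and C_max = M/(n_e·A·√(4πDt)), where n_e·A is the pore area the mass is dissolved in.
√(4πDt) = √(4π × 0.028 × 970) = 18.47 m, so C_max = 150/(0.30 × 25 × 18.47) = 1.08 kg/m³.

1.08 kg/m³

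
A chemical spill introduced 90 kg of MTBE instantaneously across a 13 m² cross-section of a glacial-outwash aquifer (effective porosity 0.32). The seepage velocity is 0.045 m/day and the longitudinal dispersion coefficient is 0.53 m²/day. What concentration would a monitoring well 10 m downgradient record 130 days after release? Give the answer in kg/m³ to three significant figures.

For an instantaneous plane source, C(x,t) = M/(n_e·A·√(4πDt)) · exp(−(x−vt)²/(4Dt)), with n_e·A the pore (flow) area.
Plume center vt = 0.045 × 130 = 5.85 m, so the well at 10 m is 4.15 m downgradient of the peak.
√(4πDt) = 29.42 m, giving peak height M/(n_e·A·√(4πDt)) = 90/(0.32 × 13 × 29.42) = 0.7354 kg/m³.
(x−vt)²/(4Dt) = (4.15)²/(4 × 0.53 × 130) = 0.06249; exp(−0.06249) = 0.9394.
C = 0.7354 × 0.9394 = 0.691 kg/m³.

0.691 kg/m³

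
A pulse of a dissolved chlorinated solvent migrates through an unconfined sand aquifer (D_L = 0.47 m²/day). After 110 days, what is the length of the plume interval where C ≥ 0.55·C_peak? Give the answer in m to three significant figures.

The plume is Gaussian with σ = √(2Dt) = √(2 × 0.47 × 110) = 10.17 m.
C/C_peak = exp(−Δx²/(2σ²)) = 0.55 ⇒ Δx = σ·√(−2 ln 0.55) = 10.17 × 1.093 = 11.12 m.
Width = 2Δx = 22.2 m.

22.2 m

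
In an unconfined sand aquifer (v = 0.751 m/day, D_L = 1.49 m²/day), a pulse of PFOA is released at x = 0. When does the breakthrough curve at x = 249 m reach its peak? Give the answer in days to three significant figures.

329 days

For the 1D instantaneous-source solution, setting ∂C/∂t = 0 at fixed x gives v²t² + 2Dt − x² = 0, so t = (√(D² + v²x²) − D)/v².
√(D² + v²x²) = √(1.49² + 0.751² × 249²) = 187.0; v² = 0.564001.
t = (187.0 − 1.49)/0.564001 = 329 days (vs. the pure-advection estimate x/v = 332 d).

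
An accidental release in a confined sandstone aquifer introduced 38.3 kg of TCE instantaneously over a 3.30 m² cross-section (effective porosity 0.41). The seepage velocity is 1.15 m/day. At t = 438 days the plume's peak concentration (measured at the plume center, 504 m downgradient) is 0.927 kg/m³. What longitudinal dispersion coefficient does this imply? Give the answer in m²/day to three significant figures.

0.169 m²/day

At the plume center C_max = M/(n_e·A·√(4πDt)), so D = M²/(4πt·(n_e·A·C_max)²).
n_e·A·C_max = 0.41 × 3.30 × 0.927 = 1.254 kg/m.
D = 38.3²/(4π × 438 × 1.254²) = 0.169 m²/day.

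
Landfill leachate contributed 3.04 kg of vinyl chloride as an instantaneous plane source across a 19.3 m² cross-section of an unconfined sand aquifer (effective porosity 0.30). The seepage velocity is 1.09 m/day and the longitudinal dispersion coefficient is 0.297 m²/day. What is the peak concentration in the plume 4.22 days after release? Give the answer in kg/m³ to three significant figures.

The peak of an instantaneous 1D plume sits at x = vt; there the Gaussian factor is 1 and C_max = M/(n_e·A·√(4πDt)), where n_e·A is the pore area the mass is dissolved in.
√(4πDt) = √(4π × 0.297 × 4.22) = 3.969 m, so C_max = 3.04/(0.30 × 19.3 × 3.969) = 0.132 kg/m³.

0.132 kg/m³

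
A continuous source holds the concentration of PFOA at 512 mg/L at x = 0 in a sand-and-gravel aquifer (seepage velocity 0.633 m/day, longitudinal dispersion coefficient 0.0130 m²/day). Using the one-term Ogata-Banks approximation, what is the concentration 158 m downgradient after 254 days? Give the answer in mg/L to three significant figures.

For a continuous step input, C/C₀ ≈ ½·erfc((x−vt)/(2√(Dt))).
vt = 0.633 × 254 = 160.782 m and 2√(Dt) = 2√(0.0130 × 254) = 3.634 m.
Argument (x−vt)/(2√(Dt)) = (158 − 160.782)/3.634 = -0.7655; ½·erfc(-0.7655) = 0.8605.
C = 512 × 0.8605 = 441 mg/L.

441 mg/L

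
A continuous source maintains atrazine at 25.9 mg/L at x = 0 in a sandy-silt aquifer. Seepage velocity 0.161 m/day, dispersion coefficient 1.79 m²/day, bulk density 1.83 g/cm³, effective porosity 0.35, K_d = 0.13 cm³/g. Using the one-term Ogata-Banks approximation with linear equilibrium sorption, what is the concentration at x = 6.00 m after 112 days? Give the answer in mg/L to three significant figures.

Retardation factor R = 1 + ρ_b·K_d/n = 1 + 1.83 × 0.13/0.35 = 1.680.
Sorption retards both mechanisms: v_R = v/R = 0.09583 m/day, D_R = D/R = 1.065 m²/day.
v_R·t = 0.09583 × 112 = 10.73296 m; 2√(D_R t) = 21.84 m; argument = (6.00 − 10.73296)/21.84 = -0.2167.
C = C₀ × ½·erfc(-0.2167) = 25.9 × 0.6204 = 16.1 mg/L.

16.1 mg/L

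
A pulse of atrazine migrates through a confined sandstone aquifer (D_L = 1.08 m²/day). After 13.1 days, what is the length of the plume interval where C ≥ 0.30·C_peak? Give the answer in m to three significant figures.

16.5 m

The plume is Gaussian with σ = √(2Dt) = √(2 × 1.08 × 13.1) = 5.319 m.
C/C_peak = exp(−Δx²/(2σ²)) = 0.30 ⇒ Δx = σ·√(−2 ln 0.30) = 5.319 × 1.552 = 8.255 m.
Width = 2Δx = 16.5 m.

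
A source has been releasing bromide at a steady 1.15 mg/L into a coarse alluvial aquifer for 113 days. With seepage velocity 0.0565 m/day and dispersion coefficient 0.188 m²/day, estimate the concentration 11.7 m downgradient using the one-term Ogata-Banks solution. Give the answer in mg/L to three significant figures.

0.239 mg/L

For a continuous step input, C/C₀ ≈ ½·erfc((x−vt)/(2√(Dt))).
vt = 0.0565 × 113 = 6.3845 m and 2√(Dt) = 2√(0.188 × 113) = 9.218 m.
Argument (x−vt)/(2√(Dt)) = (11.7 − 6.3845)/9.218 = 0.5766; ½·erfc(0.5766) = 0.2074.
C = 1.15 × 0.2074 = 0.239 mg/L.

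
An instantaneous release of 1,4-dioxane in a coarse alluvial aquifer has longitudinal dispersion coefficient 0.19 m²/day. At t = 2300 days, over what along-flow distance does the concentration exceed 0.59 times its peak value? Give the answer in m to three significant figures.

60.7 m

The plume is Gaussian with σ = √(2Dt) = √(2 × 0.19 × 2300) = 29.56 m.
C/C_peak = exp(−Δx²/(2σ²)) = 0.59 ⇒ Δx = σ·√(−2 ln 0.59) = 29.56 × 1.027 = 30.36 m.
Width = 2Δx = 60.7 m.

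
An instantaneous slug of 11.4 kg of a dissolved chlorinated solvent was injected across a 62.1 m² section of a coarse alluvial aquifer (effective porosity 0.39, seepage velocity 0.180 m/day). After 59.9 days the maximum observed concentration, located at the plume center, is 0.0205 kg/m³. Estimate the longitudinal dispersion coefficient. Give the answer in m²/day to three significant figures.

At the plume center C_max = M/(n_e·A·√(4πDt)), so D = M²/(4πt·(n_e·A·C_max)²).
n_e·A·C_max = 0.39 × 62.1 × 0.0205 = 0.4965 kg/m.
D = 11.4²/(4π × 59.9 × 0.4965²) = 0.700 m²/day.

0.700 m²/day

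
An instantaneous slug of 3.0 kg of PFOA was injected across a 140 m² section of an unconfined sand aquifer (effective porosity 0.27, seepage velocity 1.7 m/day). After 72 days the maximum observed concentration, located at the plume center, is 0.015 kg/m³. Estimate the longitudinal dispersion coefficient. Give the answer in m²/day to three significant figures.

0.0309 m²/day

At the plume center C_max = M/(n_e·A·√(4πDt)), so D = M²/(4πt·(n_e·A·C_max)²).
n_e·A·C_max = 0.27 × 140 × 0.015 = 0.5670 kg/m.
D = 3.0²/(4π × 72 × 0.5670²) = 0.0309 m²/day.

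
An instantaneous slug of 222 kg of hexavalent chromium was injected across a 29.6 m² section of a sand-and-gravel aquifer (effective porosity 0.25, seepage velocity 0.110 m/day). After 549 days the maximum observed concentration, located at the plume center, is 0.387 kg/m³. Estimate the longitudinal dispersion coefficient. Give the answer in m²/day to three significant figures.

At the plume center C_max = M/(n_e·A·√(4πDt)), so D = M²/(4πt·(n_e·A·C_max)²).
n_e·A·C_max = 0.25 × 29.6 × 0.387 = 2.864 kg/m.
D = 222²/(4π × 549 × 2.864²) = 0.871 m²/day.

0.871 m²/day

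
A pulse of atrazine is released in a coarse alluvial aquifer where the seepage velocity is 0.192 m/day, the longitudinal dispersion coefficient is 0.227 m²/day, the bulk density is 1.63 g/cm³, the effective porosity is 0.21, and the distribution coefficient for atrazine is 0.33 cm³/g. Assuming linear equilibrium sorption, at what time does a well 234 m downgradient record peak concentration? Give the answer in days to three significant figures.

4320 days

Retardation factor R = 1 + ρ_b·K_d/n = 1 + 1.63 × 0.33/0.21 = 3.561.
Sorption retards both mechanisms: v_R = v/R = 0.05392 m/day, D_R = D/R = 0.06375 m²/day.
Peak time from v_R²t² + 2D_R t − x² = 0: t = (√(D_R² + v_R²x²) − D_R)/v_R².
√(D_R² + v_R²x²) = √(0.06375² + 0.05392² × 234²) = 12.62; v_R² = 0.002907.
t = (12.62 − 0.06375)/0.002907 = 4320 days.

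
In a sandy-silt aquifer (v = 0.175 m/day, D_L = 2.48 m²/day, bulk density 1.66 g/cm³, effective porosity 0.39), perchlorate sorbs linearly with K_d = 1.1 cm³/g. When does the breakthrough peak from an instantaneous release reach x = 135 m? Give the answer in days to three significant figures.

3950 days

Retardation factor R = 1 + ρ_b·K_d/n = 1 + 1.66 × 1.1/0.39 = 5.682.
Sorption retards both mechanisms: v_R = v/R = 0.03080 m/day, D_R = D/R = 0.4365 m²/day.
Peak time from v_R²t² + 2D_R t − x² = 0: t = (√(D_R² + v_R²x²) − D_R)/v_R².
√(D_R² + v_R²x²) = √(0.4365² + 0.03080² × 135²) = 4.181; v_R² = 0.0009486.
t = (4.181 − 0.4365)/0.0009486 = 3950 days.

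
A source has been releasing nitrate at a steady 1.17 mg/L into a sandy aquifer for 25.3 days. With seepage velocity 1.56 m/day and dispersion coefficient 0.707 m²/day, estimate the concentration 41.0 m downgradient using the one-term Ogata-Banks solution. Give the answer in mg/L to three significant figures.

For a continuous step input, C/C₀ ≈ ½·erfc((x−vt)/(2√(Dt))).
vt = 1.56 × 25.3 = 39.468 m and 2√(Dt) = 2√(0.707 × 25.3) = 8.459 m.
Argument (x−vt)/(2√(Dt)) = (41.0 − 39.468)/8.459 = 0.1811; ½·erfc(0.1811) = 0.3989.
C = 1.17 × 0.3989 = 0.467 mg/L.

0.467 mg/L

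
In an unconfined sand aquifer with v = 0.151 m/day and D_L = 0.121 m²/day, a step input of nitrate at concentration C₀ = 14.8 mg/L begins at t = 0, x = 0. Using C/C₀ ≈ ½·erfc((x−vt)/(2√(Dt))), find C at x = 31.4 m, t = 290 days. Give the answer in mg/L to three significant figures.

For a continuous step input, C/C₀ ≈ ½·erfc((x−vt)/(2√(Dt))).
vt = 0.151 × 290 = 43.79 m and 2√(Dt) = 2√(0.121 × 290) = 11.85 m.
Argument (x−vt)/(2√(Dt)) = (31.4 − 43.79)/11.85 = -1.046; ½·erfc(-1.046) = 0.9305.
C = 14.8 × 0.9305 = 13.8 mg/L.

13.8 mg/L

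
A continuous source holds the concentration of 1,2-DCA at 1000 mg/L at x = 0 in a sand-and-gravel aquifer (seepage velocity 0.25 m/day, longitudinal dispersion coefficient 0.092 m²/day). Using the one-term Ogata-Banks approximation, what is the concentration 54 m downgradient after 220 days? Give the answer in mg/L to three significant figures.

For a continuous step input, C/C₀ ≈ ½·erfc((x−vt)/(2√(Dt))).
vt = 0.25 × 220 = 55 m and 2√(Dt) = 2√(0.092 × 220) = 8.998 m.
Argument (x−vt)/(2√(Dt)) = (54 − 55)/8.998 = -0.1111; ½·erfc(-0.1111) = 0.5624.
C = 1000 × 0.5624 = 562 mg/L.

562 mg/L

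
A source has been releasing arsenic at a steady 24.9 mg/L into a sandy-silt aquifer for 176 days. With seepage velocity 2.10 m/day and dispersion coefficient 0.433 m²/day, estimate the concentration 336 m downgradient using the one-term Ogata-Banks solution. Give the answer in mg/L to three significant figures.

For a continuous step input, C/C₀ ≈ ½·erfc((x−vt)/(2√(Dt))).
vt = 2.10 × 176 = 369.6 m and 2√(Dt) = 2√(0.433 × 176) = 17.46 m.
Argument (x−vt)/(2√(Dt)) = (336 − 369.6)/17.46 = -1.924; ½·erfc(-1.924) = 0.9967.
C = 24.9 × 0.9967 = 24.8 mg/L.

24.8 mg/L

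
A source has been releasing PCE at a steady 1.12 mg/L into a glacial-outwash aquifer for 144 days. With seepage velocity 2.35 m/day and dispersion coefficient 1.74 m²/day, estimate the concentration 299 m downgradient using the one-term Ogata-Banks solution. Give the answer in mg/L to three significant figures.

For a continuous step input, C/C₀ ≈ ½·erfc((x−vt)/(2√(Dt))).
vt = 2.35 × 144 = 338.4 m and 2√(Dt) = 2√(1.74 × 144) = 31.66 m.
Argument (x−vt)/(2√(Dt)) = (299 − 338.4)/31.66 = -1.244; ½·erfc(-1.244) = 0.9607.
C = 1.12 × 0.9607 = 1.08 mg/L.

1.08 mg/L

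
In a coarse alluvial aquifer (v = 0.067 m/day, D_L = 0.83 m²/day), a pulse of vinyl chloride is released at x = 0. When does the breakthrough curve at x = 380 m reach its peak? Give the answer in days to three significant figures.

5490 days

For the 1D instantaneous-source solution, setting ∂C/∂t = 0 at fixed x gives v²t² + 2Dt − x² = 0, so t = (√(D² + v²x²) − D)/v².
√(D² + v²x²) = √(0.83² + 0.067² × 380²) = 25.47; v² = 0.004489.
t = (25.47 − 0.83)/0.004489 = 5490 days (vs. the pure-advection estimate x/v = 5670 d).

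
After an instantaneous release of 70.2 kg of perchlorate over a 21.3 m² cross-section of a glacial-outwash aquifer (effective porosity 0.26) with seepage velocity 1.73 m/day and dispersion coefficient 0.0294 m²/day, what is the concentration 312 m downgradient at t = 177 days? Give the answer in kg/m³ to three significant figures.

For an instantaneous plane source, C(x,t) = M/(n_e·A·√(4πDt)) · exp(−(x−vt)²/(4Dt)), with n_e·A the pore (flow) area.
Plume center vt = 1.73 × 177 = 306.21 m, so the well at 312 m is 5.79 m downgradient of the peak.
√(4πDt) = 8.087 m, giving peak height M/(n_e·A·√(4πDt)) = 70.2/(0.26 × 21.3 × 8.087) = 1.567 kg/m³.
(x−vt)²/(4Dt) = (5.79)²/(4 × 0.0294 × 177) = 1.611; exp(−1.611) = 0.1997.
C = 1.567 × 0.1997 = 0.313 kg/m³.

0.313 kg/m³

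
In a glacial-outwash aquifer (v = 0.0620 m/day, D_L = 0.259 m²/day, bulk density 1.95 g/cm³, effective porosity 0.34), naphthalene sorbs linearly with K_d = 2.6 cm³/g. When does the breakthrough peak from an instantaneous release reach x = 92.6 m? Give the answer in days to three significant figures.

Retardation factor R = 1 + ρ_b·K_d/n = 1 + 1.95 × 2.6/0.34 = 15.91.
Sorption retards both mechanisms: v_R = v/R = 0.003897 m/day, D_R = D/R = 0.01628 m²/day.
Peak time from v_R²t² + 2D_R t − x² = 0: t = (√(D_R² + v_R²x²) − D_R)/v_R².
√(D_R² + v_R²x²) = √(0.01628² + 0.003897² × 92.6²) = 0.3612; v_R² = 1.519e-05.
t = (0.3612 − 0.01628)/1.519e-05 = 22700 days.

22700 days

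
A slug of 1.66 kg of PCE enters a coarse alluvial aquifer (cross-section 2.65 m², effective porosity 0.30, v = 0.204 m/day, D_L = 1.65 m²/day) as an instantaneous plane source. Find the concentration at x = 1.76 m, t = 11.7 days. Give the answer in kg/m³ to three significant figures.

For an instantaneous plane source, C(x,t) = M/(n_e·A·√(4πDt)) · exp(−(x−vt)²/(4Dt)), with n_e·A the pore (flow) area.
Plume center vt = 0.204 × 11.7 = 2.3868 m, so the well at 1.76 m is 0.6268 m upgradient of the peak.
√(4πDt) = 15.58 m, giving peak height M/(n_e·A·√(4πDt)) = 1.66/(0.30 × 2.65 × 15.58) = 0.1340 kg/m³.
(x−vt)²/(4Dt) = (-0.6268)²/(4 × 1.65 × 11.7) = 0.005088; exp(−0.005088) = 0.9949.
C = 0.1340 × 0.9949 = 0.133 kg/m³.

0.133 kg/m³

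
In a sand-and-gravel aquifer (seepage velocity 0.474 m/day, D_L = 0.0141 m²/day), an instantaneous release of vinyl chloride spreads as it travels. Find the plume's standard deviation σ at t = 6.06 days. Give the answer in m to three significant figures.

Dispersive spreading gives a Gaussian with σ² = 2Dt; advection only shifts the center.
σ = √(2 × 0.0141 × 6.06) = 0.413 m.

0.413 m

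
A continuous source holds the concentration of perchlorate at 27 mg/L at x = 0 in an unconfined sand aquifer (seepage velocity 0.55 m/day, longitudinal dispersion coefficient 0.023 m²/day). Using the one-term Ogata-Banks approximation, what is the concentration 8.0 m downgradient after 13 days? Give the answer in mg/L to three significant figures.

For a continuous step input, C/C₀ ≈ ½·erfc((x−vt)/(2√(Dt))).
vt = 0.55 × 13 = 7.15 m and 2√(Dt) = 2√(0.023 × 13) = 1.094 m.
Argument (x−vt)/(2√(Dt)) = (8.0 − 7.15)/1.094 = 0.7770; ½·erfc(0.7770) = 0.1359.
C = 27 × 0.1359 = 3.67 mg/L.

3.67 mg/L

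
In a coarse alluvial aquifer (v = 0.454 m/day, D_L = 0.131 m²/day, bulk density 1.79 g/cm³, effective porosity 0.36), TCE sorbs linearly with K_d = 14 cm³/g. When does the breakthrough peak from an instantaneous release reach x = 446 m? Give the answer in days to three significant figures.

69300 days

Retardation factor R = 1 + ρ_b·K_d/n = 1 + 1.79 × 14/0.36 = 70.61.
Sorption retards both mechanisms: v_R = v/R = 0.006430 m/day, D_R = D/R = 0.001855 m²/day.
Peak time from v_R²t² + 2D_R t − x² = 0: t = (√(D_R² + v_R²x²) − D_R)/v_R².
√(D_R² + v_R²x²) = √(0.001855² + 0.006430² × 446²) = 2.868; v_R² = 4.134e-05.
t = (2.868 − 0.001855)/4.134e-05 = 69300 days.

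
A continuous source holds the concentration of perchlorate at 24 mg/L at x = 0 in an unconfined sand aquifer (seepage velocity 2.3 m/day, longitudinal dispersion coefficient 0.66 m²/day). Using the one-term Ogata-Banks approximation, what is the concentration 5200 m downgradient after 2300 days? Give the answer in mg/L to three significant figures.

22.8 mg/L

For a continuous step input, C/C₀ ≈ ½·erfc((x−vt)/(2√(Dt))).
vt = 2.3 × 2300 = 5290 m and 2√(Dt) = 2√(0.66 × 2300) = 77.92 m.
Argument (x−vt)/(2√(Dt)) = (5200 − 5290)/77.92 = -1.155; ½·erfc(-1.155) = 0.9488.
C = 24 × 0.9488 = 22.8 mg/L.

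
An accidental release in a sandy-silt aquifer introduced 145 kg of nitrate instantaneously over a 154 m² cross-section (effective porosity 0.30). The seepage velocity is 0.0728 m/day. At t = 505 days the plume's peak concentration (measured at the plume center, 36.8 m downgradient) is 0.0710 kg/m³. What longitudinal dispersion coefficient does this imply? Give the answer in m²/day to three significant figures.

0.308 m²/day

At the plume center C_max = M/(n_e·A·√(4πDt)), so D = M²/(4πt·(n_e·A·C_max)²).
n_e·A·C_max = 0.30 × 154 × 0.0710 = 3.280 kg/m.
D = 145²/(4π × 505 × 3.280²) = 0.308 m²/day.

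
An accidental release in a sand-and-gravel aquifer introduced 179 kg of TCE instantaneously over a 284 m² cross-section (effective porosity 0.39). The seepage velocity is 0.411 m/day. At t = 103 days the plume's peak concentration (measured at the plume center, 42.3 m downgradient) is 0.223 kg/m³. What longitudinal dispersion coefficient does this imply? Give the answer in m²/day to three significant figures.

0.0406 m²/day

At the plume center C_max = M/(n_e·A·√(4πDt)), so D = M²/(4πt·(n_e·A·C_max)²).
n_e·A·C_max = 0.39 × 284 × 0.223 = 24.70 kg/m.
D = 179²/(4π × 103 × 24.70²) = 0.0406 m²/day.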